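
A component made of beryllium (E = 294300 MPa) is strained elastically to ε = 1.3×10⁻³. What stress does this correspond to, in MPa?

E = 294300 MPa = 294.3 GPa.
σ = E·ε = 294300 MPa × 1.3×10⁻³ = 383 MPa.

383 MPa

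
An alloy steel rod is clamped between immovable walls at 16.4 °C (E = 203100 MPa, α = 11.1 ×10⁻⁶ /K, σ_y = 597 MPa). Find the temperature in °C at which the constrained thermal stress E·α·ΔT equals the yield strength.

E = 203100 MPa = 203.1 GPa.
E·α·ΔT = 597.0 MPa ⇒ ΔT = 597.0 / (203.1×10³ × 11.1×10⁻⁶) = 264.8 K.
T = 16.4 + 264.8 = 281.2 °C.

281 °C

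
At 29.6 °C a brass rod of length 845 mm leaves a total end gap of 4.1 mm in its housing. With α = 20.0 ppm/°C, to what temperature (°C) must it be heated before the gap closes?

α·L₀·ΔT = 4.1 mm ⇒ ΔT = 4.1 / (20.0×10⁻⁶ × 845.0) = 242.6 K.
T = 29.6 + 242.6 = 272.2 °C.

272 °C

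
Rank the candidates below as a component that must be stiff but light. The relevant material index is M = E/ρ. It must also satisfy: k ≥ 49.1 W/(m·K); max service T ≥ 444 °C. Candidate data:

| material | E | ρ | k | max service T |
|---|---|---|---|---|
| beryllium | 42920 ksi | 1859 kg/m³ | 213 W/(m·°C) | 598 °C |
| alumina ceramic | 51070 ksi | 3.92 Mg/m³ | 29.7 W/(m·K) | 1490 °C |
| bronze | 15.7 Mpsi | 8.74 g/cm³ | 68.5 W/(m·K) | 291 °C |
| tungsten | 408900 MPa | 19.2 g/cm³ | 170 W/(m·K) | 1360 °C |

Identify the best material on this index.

beryllium

Screen on constraints: k ≥ 49.1 W/(m·K); max service T ≥ 444 °C. Survivors: beryllium, tungsten.
Normalizing units and computing the index:
  beryllium: E = 295.9 GPa, ρ = 1859 kg/m³
  tungsten: E = 408.9 GPa, ρ = 19200 kg/m³
  beryllium: M = 159 MN·m/kg
  tungsten: M = 21.3 MN·m/kg
Highest index: beryllium.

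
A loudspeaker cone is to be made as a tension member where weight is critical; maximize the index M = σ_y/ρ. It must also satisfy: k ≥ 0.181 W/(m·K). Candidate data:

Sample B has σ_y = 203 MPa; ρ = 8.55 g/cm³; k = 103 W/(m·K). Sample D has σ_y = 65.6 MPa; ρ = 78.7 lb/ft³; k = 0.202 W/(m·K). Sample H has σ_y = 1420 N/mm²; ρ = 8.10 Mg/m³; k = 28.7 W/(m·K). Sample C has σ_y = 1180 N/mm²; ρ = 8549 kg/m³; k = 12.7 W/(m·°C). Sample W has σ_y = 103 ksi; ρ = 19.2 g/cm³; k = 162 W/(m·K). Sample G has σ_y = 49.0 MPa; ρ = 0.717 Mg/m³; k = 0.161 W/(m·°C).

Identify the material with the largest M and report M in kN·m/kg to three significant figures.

sample H, M = 175 kN·m/kg

Screen on constraints: k ≥ 0.181 W/(m·K). Survivors: sample B, sample D, sample H, sample C, sample W.
Putting every candidate on a common basis:
  sample B: σ_y = 203.0 MPa, ρ = 8550 kg/m³
  sample D: σ_y = 65.60 MPa, ρ = 1261 kg/m³
  sample H: σ_y = 1420 MPa, ρ = 8100 kg/m³
  sample C: σ_y = 1180 MPa, ρ = 8549 kg/m³
  sample W: σ_y = 710.2 MPa, ρ = 19200 kg/m³
  sample H: M = 175 kN·m/kg
  sample C: M = 138 kN·m/kg
  sample D: M = 52.0 kN·m/kg
  sample W: M = 37.0 kN·m/kg
  sample B: M = 23.7 kN·m/kg
Sample H ranks first.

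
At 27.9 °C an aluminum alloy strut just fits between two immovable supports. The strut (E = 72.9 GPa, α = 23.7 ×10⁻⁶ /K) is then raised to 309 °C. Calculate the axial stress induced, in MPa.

ΔT = 281.1 K. Constrained thermal stress σ = E·α·ΔT = 72.90×10³ MPa × 23.7×10⁻⁶ × 281.1 = 486 MPa (compressive).

486 MPa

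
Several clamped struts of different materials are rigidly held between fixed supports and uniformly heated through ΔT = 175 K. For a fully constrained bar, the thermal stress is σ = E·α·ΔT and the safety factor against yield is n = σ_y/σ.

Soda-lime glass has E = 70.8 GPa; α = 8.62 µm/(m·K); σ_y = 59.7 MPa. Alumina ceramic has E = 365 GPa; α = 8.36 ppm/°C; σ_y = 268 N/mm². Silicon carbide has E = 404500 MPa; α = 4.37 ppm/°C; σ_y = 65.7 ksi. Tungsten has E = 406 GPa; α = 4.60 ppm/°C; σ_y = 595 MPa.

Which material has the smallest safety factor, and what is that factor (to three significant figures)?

alumina ceramic, n = 0.502

Per material, after unit conversion:
  soda-lime glass: E = 70.80, α = 8.62, σ_y = 59.70 → σ = 107 MPa, n = 0.559
  alumina ceramic: E = 365.0, α = 8.36, σ_y = 268.0 → σ = 534 MPa, n = 0.502
  silicon carbide: E = 404.5, α = 4.37, σ_y = 453.0 → σ = 309 MPa, n = 1.46
  tungsten: E = 406.0, α = 4.60, σ_y = 595.0 → σ = 327 MPa, n = 1.82
The minimum is alumina ceramic at n = 0.502.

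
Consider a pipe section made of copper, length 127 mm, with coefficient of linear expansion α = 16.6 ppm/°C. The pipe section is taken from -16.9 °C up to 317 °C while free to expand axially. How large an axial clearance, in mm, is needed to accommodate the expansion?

ΔT = 317 − (-16.9) = 333.9 K.
ΔL = α·L₀·ΔT = 16.6×10⁻⁶ × 127 mm × 333.9 K = 0.704 mm.

0.704 mm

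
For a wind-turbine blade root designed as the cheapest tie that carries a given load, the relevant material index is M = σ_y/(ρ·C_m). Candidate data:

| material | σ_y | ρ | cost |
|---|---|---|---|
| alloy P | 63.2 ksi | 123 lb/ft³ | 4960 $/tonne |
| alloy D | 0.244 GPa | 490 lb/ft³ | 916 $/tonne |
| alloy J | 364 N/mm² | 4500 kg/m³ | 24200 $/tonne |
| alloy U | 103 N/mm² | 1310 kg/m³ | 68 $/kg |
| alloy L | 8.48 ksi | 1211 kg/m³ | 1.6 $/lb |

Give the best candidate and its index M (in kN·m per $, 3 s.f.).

alloy P, M = 44.6 kN·m per $

Convert each candidate to consistent units, then evaluate M:
  alloy P: σ_y = 435.7 MPa, ρ = 1970 kg/m³, cost = 4.960 $/kg
  alloy D: σ_y = 244.0 MPa, ρ = 7849 kg/m³, cost = 0.9160 $/kg
  alloy J: σ_y = 364.0 MPa, ρ = 4500 kg/m³, cost = 24.20 $/kg
  alloy U: σ_y = 103.0 MPa, ρ = 1310 kg/m³, cost = 68.00 $/kg
  alloy L: σ_y = 58.47 MPa, ρ = 1211 kg/m³, cost = 3.527 $/kg
  alloy P: M = 44.6 kN·m per $
  alloy D: M = 33.9 kN·m per $
  alloy L: M = 13.7 kN·m per $
  alloy J: M = 3.34 kN·m per $
  alloy U: M = 1.16 kN·m per $
Alloy P ranks first.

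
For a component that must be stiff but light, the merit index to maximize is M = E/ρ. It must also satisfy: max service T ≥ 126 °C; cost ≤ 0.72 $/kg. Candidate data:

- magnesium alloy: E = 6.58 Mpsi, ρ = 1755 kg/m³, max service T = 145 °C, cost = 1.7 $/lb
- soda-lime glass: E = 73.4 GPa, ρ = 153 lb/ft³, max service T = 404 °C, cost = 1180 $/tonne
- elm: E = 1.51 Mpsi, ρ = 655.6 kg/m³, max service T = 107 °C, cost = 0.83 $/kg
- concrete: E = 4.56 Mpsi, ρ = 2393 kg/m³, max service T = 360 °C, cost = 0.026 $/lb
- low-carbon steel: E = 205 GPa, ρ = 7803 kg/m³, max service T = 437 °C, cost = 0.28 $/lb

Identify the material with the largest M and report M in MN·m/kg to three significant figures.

Screen on constraints: max service T ≥ 126 °C; cost ≤ 0.72 $/kg. Survivors: concrete, low-carbon steel.
Putting every candidate on a common basis:
  concrete: E = 31.44 GPa, ρ = 2393 kg/m³
  low-carbon steel: E = 205.0 GPa, ρ = 7803 kg/m³
  low-carbon steel: M = 26.3 MN·m/kg
  concrete: M = 13.1 MN·m/kg
The maximum is for low-carbon steel.

low-carbon steel, M = 26.3 MN·m/kg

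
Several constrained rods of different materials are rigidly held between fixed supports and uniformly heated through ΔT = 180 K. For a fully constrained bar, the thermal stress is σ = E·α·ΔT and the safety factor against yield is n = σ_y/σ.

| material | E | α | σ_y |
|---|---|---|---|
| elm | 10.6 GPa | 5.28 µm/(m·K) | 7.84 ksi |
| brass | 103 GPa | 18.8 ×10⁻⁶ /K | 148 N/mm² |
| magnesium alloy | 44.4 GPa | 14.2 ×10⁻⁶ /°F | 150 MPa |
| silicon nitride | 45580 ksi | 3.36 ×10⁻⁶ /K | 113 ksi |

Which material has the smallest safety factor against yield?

With everything in SI (GPa, ×10⁻⁶/K, MPa):
  elm: E = 10.60, α = 5.28, σ_y = 54.05 → σ = 10.1 MPa, n = 5.37
  brass: E = 103.0, α = 18.8, σ_y = 148.0 → σ = 349 MPa, n = 0.425
  magnesium alloy: E = 44.40, α = 25.6, σ_y = 150.0 → σ = 204 MPa, n = 0.734
  silicon nitride: E = 314.3, α = 3.36, σ_y = 779.1 → σ = 190 MPa, n = 4.10
Smallest n: brass with n = 0.425.

brass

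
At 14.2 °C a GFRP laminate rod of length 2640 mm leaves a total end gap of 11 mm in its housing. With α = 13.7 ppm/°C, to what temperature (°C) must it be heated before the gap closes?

318 °C

α·L₀·ΔT = 11.0 mm ⇒ ΔT = 11.0 / (13.7×10⁻⁶ × 2640.0) = 304.1 K.
T = 14.2 + 304.1 = 318.3 °C.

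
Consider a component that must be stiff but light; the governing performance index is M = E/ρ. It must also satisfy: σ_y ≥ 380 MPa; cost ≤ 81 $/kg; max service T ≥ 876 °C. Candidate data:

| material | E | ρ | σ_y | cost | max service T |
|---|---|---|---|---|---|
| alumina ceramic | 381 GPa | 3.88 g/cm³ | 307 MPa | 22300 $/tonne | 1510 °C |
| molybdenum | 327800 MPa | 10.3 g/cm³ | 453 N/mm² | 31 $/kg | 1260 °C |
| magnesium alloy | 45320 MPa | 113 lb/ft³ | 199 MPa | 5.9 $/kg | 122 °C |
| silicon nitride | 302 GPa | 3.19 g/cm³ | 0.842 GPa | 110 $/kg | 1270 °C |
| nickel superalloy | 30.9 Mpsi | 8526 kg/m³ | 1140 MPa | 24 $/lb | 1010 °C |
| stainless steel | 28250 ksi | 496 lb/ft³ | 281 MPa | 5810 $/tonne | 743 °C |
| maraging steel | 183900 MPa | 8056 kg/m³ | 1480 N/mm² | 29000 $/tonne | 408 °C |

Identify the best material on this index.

molybdenum

Screen on constraints: σ_y ≥ 380 MPa; cost ≤ 81 $/kg; max service T ≥ 876 °C. Survivors: molybdenum, nickel superalloy.
In SI units:
  molybdenum: E = 327.8 GPa, ρ = 10300 kg/m³
  nickel superalloy: E = 213.0 GPa, ρ = 8526 kg/m³
  molybdenum: M = 31.8 MN·m/kg
  nickel superalloy: M = 25.0 MN·m/kg
The maximum is for molybdenum.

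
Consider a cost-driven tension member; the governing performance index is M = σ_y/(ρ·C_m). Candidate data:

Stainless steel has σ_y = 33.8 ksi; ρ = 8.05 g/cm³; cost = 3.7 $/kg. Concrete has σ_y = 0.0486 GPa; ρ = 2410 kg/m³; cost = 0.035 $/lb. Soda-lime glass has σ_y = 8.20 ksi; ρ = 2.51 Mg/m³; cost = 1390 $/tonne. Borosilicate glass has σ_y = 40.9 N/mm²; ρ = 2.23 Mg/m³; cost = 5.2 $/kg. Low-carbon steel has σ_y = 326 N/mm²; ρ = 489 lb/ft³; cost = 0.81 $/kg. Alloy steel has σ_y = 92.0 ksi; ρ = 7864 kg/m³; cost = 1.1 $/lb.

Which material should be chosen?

concrete

Normalizing units and computing the index:
  stainless steel: σ_y = 233.0 MPa, ρ = 8050 kg/m³, cost = 3.700 $/kg
  concrete: σ_y = 48.60 MPa, ρ = 2410 kg/m³, cost = 0.07716 $/kg
  soda-lime glass: σ_y = 56.54 MPa, ρ = 2510 kg/m³, cost = 1.390 $/kg
  borosilicate glass: σ_y = 40.90 MPa, ρ = 2230 kg/m³, cost = 5.200 $/kg
  low-carbon steel: σ_y = 326.0 MPa, ρ = 7833 kg/m³, cost = 0.8100 $/kg
  alloy steel: σ_y = 634.3 MPa, ρ = 7864 kg/m³, cost = 2.425 $/kg
  concrete: M = 261 kN·m per $
  low-carbon steel: M = 51.4 kN·m per $
  alloy steel: M = 33.3 kN·m per $
  soda-lime glass: M = 16.2 kN·m per $
  stainless steel: M = 7.82 kN·m per $
  borosilicate glass: M = 3.53 kN·m per $
Highest index: concrete.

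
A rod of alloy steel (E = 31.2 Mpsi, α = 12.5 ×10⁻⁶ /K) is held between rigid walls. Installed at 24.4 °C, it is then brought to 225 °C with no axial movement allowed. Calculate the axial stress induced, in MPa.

539 MPa

E = 31.2 Mpsi = 215.1 GPa.
ΔT = 200.6 K. Constrained thermal stress σ = E·α·ΔT = 215.1×10³ MPa × 12.5×10⁻⁶ × 200.6 = 539 MPa (compressive).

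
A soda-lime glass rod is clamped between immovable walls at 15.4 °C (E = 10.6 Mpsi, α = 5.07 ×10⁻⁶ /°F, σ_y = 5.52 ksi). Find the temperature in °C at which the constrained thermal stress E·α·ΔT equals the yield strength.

E = 10.6 Mpsi = 73.08 GPa.
α = 5.07×10⁻⁶/°F × 9/5 = 9.13×10⁻⁶/K.
σ_y = 5.52 ksi = 38.06 MPa.
E·α·ΔT = 38.06 MPa ⇒ ΔT = 38.06 / (73.08×10³ × 9.13×10⁻⁶) = 57.06 K.
T = 15.4 + 57.06 = 72.46 °C.

72.5 °C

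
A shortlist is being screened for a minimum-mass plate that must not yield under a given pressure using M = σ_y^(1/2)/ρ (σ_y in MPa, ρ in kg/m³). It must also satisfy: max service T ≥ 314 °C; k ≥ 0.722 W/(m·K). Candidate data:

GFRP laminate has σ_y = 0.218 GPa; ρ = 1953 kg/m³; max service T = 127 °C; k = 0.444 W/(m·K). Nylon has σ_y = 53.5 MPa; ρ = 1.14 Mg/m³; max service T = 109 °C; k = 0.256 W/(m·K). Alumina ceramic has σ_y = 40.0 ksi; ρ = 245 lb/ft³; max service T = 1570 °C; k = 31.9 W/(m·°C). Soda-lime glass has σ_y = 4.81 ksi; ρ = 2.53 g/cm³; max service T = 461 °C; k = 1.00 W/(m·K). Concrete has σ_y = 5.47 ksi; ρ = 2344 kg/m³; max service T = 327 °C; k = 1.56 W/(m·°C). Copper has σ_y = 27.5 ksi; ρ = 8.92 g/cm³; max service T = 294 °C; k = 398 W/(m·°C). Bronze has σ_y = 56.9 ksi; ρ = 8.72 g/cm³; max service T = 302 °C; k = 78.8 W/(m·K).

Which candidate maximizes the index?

Screen on constraints: max service T ≥ 314 °C; k ≥ 0.722 W/(m·K). Survivors: alumina ceramic, soda-lime glass, concrete.
Normalizing units and computing the index:
  alumina ceramic: σ_y = 275.8 MPa, ρ = 3925 kg/m³
  soda-lime glass: σ_y = 33.16 MPa, ρ = 2530 kg/m³
  concrete: σ_y = 37.71 MPa, ρ = 2344 kg/m³
  alumina ceramic: M = 4.23×10⁻³
  concrete: M = 2.62×10⁻³
  soda-lime glass: M = 2.28×10⁻³
Alumina ceramic ranks first.

alumina ceramic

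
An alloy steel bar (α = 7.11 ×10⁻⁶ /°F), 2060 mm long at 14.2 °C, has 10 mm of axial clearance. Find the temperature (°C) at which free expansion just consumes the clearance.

394 °C

α = 7.11×10⁻⁶/°F × 9/5 = 12.8×10⁻⁶/K.
α·L₀·ΔT = 10.0 mm ⇒ ΔT = 10.0 / (12.8×10⁻⁶ × 2060.0) = 379.3 K.
T = 14.2 + 379.3 = 393.5 °C.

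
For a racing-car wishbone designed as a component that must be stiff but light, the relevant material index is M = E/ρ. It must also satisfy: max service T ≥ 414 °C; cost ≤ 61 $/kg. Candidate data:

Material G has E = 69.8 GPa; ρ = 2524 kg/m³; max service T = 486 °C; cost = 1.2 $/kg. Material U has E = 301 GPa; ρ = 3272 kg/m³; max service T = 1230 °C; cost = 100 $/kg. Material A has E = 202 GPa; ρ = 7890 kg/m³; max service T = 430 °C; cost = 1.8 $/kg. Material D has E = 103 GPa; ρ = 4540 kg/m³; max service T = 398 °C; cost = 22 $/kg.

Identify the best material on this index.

material G

Screen on constraints: max service T ≥ 414 °C; cost ≤ 61 $/kg. Survivors: material G, material A.
Per-candidate index values:
  material G: M = 27.7 MN·m/kg
  material A: M = 25.6 MN·m/kg
Material G has the largest M.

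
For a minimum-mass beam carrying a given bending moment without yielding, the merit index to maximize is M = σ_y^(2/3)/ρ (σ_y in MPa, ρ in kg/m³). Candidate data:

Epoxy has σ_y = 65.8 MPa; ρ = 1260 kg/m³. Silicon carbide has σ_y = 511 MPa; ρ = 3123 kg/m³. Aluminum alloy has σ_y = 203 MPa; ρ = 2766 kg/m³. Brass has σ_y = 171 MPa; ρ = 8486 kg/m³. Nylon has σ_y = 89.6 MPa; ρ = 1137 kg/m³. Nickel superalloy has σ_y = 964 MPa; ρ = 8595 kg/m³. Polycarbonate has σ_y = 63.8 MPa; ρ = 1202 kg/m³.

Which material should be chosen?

Per-candidate index values:
  silicon carbide: M = 20.5×10⁻³
  nylon: M = 17.6×10⁻³
  polycarbonate: M = 13.3×10⁻³
  epoxy: M = 12.9×10⁻³
  aluminum alloy: M = 12.5×10⁻³
  nickel superalloy: M = 11.4×10⁻³
  brass: M = 3.63×10⁻³
Silicon carbide ranks first.

silicon carbide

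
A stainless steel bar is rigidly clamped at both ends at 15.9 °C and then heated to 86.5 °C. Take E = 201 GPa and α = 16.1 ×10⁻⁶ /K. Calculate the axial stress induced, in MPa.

228 MPa

ΔT = 70.60 K. Constrained thermal stress σ = E·α·ΔT = 201.0×10³ MPa × 16.1×10⁻⁶ × 70.60 = 228 MPa (compressive).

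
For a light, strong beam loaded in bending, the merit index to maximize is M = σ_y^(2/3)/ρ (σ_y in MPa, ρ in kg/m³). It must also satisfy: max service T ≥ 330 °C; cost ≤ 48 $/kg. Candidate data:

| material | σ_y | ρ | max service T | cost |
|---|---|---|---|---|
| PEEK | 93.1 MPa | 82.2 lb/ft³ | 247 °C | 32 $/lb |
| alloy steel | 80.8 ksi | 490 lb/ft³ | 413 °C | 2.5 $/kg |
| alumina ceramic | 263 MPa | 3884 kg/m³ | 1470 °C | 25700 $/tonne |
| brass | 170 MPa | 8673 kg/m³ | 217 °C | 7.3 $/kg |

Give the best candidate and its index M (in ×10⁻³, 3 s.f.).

Screen on constraints: max service T ≥ 330 °C; cost ≤ 48 $/kg. Survivors: alloy steel, alumina ceramic.
Putting every candidate on a common basis:
  alloy steel: σ_y = 557.1 MPa, ρ = 7849 kg/m³
  alumina ceramic: σ_y = 263.0 MPa, ρ = 3884 kg/m³
  alumina ceramic: M = 10.6×10⁻³
  alloy steel: M = 8.63×10⁻³
The maximum is for alumina ceramic.

alumina ceramic, M = 10.6×10⁻³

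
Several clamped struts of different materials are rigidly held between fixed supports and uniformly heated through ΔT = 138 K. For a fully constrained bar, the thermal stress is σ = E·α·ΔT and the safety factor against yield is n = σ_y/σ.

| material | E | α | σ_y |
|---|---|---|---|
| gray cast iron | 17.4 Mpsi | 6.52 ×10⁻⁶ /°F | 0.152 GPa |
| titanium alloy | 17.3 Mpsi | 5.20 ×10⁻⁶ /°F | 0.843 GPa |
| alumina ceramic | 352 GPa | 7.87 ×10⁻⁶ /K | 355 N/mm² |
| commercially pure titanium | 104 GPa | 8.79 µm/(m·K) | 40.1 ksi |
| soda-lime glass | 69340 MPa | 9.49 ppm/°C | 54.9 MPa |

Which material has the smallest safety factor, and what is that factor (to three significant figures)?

soda-lime glass, n = 0.605

With everything in SI (GPa, ×10⁻⁶/K, MPa):
  gray cast iron: E = 120.0, α = 11.7, σ_y = 152.0 → σ = 194 MPa, n = 0.782
  titanium alloy: E = 119.3, α = 9.36, σ_y = 843.0 → σ = 154 MPa, n = 5.47
  alumina ceramic: E = 352.0, α = 7.87, σ_y = 355.0 → σ = 382 MPa, n = 0.929
  commercially pure titanium: E = 104.0, α = 8.79, σ_y = 276.5 → σ = 126 MPa, n = 2.19
  soda-lime glass: E = 69.34, α = 9.49, σ_y = 54.90 → σ = 90.8 MPa, n = 0.605
Soda-lime glass has the lowest safety factor, n = 0.605.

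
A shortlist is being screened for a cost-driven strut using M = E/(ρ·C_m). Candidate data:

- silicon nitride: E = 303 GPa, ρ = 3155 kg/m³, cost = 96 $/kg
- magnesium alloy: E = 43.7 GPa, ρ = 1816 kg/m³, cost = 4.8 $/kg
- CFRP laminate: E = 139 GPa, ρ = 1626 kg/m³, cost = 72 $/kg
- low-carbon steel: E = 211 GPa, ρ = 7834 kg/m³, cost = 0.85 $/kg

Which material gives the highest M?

low-carbon steel

Computing M directly (units already consistent):
  low-carbon steel: M = 31.7 MN·m per $
  magnesium alloy: M = 5.01 MN·m per $
  CFRP laminate: M = 1.19 MN·m per $
  silicon nitride: M = 1.00 MN·m per $
Low-carbon steel ranks first.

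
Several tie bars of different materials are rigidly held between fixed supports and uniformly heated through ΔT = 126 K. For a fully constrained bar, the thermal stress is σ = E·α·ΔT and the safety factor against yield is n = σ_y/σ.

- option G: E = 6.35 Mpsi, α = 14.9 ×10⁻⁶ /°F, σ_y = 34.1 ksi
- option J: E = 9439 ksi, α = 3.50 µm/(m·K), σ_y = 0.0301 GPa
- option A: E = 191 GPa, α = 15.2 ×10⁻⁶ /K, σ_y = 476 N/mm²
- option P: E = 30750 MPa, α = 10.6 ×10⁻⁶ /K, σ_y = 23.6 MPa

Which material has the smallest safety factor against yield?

option P

In consistent units (E in GPa, α in ×10⁻⁶/K, σ_y in MPa):
  option G: E = 43.78, α = 26.8, σ_y = 235.1 → σ = 148 MPa, n = 1.59
  option J: E = 65.08, α = 3.50, σ_y = 30.10 → σ = 28.7 MPa, n = 1.05
  option A: E = 191.0, α = 15.2, σ_y = 476.0 → σ = 366 MPa, n = 1.30
  option P: E = 30.75, α = 10.6, σ_y = 23.60 → σ = 41.1 MPa, n = 0.575
Option P has the lowest safety factor, n = 0.575.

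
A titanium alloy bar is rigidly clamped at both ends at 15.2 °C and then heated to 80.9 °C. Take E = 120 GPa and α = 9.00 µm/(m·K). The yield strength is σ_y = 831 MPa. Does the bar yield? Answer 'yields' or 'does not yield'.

does not yield

ΔT = 65.70 K. Constrained thermal stress σ = E·α·ΔT = 120.0×10³ MPa × 9.00×10⁻⁶ × 65.70 = 71.0 MPa (compressive).
Compare to σ_y = 831 MPa: σ < σ_y, so it does not yield.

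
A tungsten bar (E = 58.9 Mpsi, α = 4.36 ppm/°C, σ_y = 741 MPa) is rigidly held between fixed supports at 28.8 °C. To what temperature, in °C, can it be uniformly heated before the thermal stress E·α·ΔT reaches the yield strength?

E = 58.9 Mpsi = 406.1 GPa.
E·α·ΔT = 741.0 MPa ⇒ ΔT = 741.0 / (406.1×10³ × 4.36×10⁻⁶) = 418.5 K.
T = 28.8 + 418.5 = 447.3 °C.

447 °C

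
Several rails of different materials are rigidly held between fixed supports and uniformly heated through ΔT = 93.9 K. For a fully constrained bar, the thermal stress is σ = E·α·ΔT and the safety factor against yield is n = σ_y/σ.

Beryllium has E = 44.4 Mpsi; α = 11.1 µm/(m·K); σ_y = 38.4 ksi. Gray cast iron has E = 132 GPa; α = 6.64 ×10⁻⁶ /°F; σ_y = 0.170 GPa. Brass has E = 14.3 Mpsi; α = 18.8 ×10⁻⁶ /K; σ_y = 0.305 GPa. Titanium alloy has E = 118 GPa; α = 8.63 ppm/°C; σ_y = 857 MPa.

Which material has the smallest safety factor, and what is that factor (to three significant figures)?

beryllium, n = 0.830

In consistent units (E in GPa, α in ×10⁻⁶/K, σ_y in MPa):
  beryllium: E = 306.1, α = 11.1, σ_y = 264.8 → σ = 319 MPa, n = 0.830
  gray cast iron: E = 132.0, α = 12.0, σ_y = 170.0 → σ = 148 MPa, n = 1.15
  brass: E = 98.60, α = 18.8, σ_y = 305.0 → σ = 174 MPa, n = 1.75
  titanium alloy: E = 118.0, α = 8.63, σ_y = 857.0 → σ = 95.6 MPa, n = 8.96
Smallest n: beryllium with n = 0.830.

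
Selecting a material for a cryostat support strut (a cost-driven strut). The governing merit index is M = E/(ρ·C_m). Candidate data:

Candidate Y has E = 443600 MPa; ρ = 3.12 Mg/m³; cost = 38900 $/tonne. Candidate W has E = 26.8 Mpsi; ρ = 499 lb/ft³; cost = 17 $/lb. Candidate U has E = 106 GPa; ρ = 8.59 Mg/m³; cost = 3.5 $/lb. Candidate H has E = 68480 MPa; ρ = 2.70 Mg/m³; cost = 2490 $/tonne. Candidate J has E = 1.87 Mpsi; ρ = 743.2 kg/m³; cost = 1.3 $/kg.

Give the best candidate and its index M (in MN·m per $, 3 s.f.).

candidate J, M = 13.3 MN·m per $

After converting to SI:
  candidate Y: E = 443.6 GPa, ρ = 3120 kg/m³, cost = 38.90 $/kg
  candidate W: E = 184.8 GPa, ρ = 7993 kg/m³, cost = 37.48 $/kg
  candidate U: E = 106.0 GPa, ρ = 8590 kg/m³, cost = 7.716 $/kg
  candidate H: E = 68.48 GPa, ρ = 2700 kg/m³, cost = 2.490 $/kg
  candidate J: E = 12.89 GPa, ρ = 743.2 kg/m³, cost = 1.300 $/kg
  candidate J: M = 13.3 MN·m per $
  candidate H: M = 10.2 MN·m per $
  candidate Y: M = 3.65 MN·m per $
  candidate U: M = 1.60 MN·m per $
  candidate W: M = 0.617 MN·m per $
Highest index: candidate J.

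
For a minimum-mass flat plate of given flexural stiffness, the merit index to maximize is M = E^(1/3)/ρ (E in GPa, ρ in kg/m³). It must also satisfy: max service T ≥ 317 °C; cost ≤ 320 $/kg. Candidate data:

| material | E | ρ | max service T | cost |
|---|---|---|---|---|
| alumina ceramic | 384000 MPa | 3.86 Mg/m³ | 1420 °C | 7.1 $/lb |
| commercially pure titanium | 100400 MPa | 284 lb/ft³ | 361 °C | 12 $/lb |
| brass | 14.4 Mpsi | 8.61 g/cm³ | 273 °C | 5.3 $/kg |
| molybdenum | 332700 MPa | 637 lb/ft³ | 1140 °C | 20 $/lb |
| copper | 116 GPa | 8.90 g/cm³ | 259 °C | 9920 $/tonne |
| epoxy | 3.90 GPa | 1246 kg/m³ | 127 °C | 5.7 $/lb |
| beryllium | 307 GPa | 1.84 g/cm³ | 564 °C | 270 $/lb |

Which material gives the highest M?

Screen on constraints: max service T ≥ 317 °C; cost ≤ 320 $/kg. Survivors: alumina ceramic, commercially pure titanium, molybdenum.
Normalizing units and computing the index:
  alumina ceramic: E = 384.0 GPa, ρ = 3860 kg/m³
  commercially pure titanium: E = 100.4 GPa, ρ = 4549 kg/m³
  molybdenum: E = 332.7 GPa, ρ = 10200 kg/m³
  alumina ceramic: M = 1.88×10⁻³
  commercially pure titanium: M = 1.02×10⁻³
  molybdenum: M = 0.679×10⁻³
Alumina ceramic has the largest M.

alumina ceramic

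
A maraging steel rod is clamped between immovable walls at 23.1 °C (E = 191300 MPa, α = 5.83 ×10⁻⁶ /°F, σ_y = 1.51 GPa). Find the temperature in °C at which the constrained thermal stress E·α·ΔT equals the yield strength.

775 °C

E = 191300 MPa = 191.3 GPa.
α = 5.83×10⁻⁶/°F × 9/5 = 10.5×10⁻⁶/K.
σ_y = 1.51 GPa = 1510 MPa.
E·α·ΔT = 1510 MPa ⇒ ΔT = 1510 / (191.3×10³ × 10.5×10⁻⁶) = 752.2 K.
T = 23.1 + 752.2 = 775.3 °C.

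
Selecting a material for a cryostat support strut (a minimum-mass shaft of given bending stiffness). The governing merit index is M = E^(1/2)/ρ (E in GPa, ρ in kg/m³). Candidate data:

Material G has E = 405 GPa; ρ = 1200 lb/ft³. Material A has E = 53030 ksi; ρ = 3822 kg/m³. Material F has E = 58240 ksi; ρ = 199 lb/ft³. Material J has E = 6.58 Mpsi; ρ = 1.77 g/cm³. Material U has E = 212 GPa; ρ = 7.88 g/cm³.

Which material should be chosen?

After converting to SI:
  material G: E = 405.0 GPa, ρ = 19220 kg/m³
  material A: E = 365.6 GPa, ρ = 3822 kg/m³
  material F: E = 401.6 GPa, ρ = 3188 kg/m³
  material J: E = 45.37 GPa, ρ = 1770 kg/m³
  material U: E = 212.0 GPa, ρ = 7880 kg/m³
  material F: M = 6.29×10⁻³
  material A: M = 5.00×10⁻³
  material J: M = 3.81×10⁻³
  material U: M = 1.85×10⁻³
  material G: M = 1.05×10⁻³
Material F ranks first.

material F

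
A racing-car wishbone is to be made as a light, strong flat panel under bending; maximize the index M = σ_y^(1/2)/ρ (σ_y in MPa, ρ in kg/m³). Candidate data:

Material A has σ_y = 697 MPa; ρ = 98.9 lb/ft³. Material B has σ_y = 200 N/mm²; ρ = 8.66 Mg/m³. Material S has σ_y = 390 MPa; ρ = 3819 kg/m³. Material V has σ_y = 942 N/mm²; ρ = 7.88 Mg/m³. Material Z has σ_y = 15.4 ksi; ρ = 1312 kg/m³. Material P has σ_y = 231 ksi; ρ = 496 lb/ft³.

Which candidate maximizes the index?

Putting every candidate on a common basis:
  material A: σ_y = 697.0 MPa, ρ = 1584 kg/m³
  material B: σ_y = 200.0 MPa, ρ = 8660 kg/m³
  material S: σ_y = 390.0 MPa, ρ = 3819 kg/m³
  material V: σ_y = 942.0 MPa, ρ = 7880 kg/m³
  material Z: σ_y = 106.2 MPa, ρ = 1312 kg/m³
  material P: σ_y = 1593 MPa, ρ = 7945 kg/m³
  material A: M = 16.7×10⁻³
  material Z: M = 7.85×10⁻³
  material S: M = 5.17×10⁻³
  material P: M = 5.02×10⁻³
  material V: M = 3.89×10⁻³
  material B: M = 1.63×10⁻³
Material A has the largest M.

material A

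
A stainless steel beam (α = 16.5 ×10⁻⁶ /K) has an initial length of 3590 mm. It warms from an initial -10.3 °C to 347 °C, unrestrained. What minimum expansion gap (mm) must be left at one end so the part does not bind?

ΔT = 347 − (-10.3) = 357.3 K.
ΔL = α·L₀·ΔT = 16.5×10⁻⁶ × 3590 mm × 357.3 K = 21.2 mm.

21.2 mm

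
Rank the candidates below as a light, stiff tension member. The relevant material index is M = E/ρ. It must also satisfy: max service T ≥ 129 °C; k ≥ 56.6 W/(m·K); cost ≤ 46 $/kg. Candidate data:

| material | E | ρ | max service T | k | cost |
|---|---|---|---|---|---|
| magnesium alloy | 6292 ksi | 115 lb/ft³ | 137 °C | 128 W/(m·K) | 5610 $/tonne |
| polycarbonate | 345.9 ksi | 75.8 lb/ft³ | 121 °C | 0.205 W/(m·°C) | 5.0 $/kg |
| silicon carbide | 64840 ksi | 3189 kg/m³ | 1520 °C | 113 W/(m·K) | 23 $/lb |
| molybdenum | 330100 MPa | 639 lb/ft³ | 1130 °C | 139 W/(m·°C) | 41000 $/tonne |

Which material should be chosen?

molybdenum

Screen on constraints: max service T ≥ 129 °C; k ≥ 56.6 W/(m·K); cost ≤ 46 $/kg. Survivors: magnesium alloy, molybdenum.
Putting every candidate on a common basis:
  magnesium alloy: E = 43.38 GPa, ρ = 1842 kg/m³
  molybdenum: E = 330.1 GPa, ρ = 10240 kg/m³
  molybdenum: M = 32.2 MN·m/kg
  magnesium alloy: M = 23.5 MN·m/kg
The maximum is for molybdenum.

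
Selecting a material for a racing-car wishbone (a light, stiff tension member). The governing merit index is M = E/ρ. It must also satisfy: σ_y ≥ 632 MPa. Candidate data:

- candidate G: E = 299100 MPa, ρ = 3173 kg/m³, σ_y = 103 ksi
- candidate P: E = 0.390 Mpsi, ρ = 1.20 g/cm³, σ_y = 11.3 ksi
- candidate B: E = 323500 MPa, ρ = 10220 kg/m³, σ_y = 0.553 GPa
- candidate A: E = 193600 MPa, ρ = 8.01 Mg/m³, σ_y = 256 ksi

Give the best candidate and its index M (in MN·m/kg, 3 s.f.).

candidate G, M = 94.3 MN·m/kg

Screen on constraints: σ_y ≥ 632 MPa. Survivors: candidate G, candidate A.
Normalizing units and computing the index:
  candidate G: E = 299.1 GPa, ρ = 3173 kg/m³
  candidate A: E = 193.6 GPa, ρ = 8010 kg/m³
  candidate G: M = 94.3 MN·m/kg
  candidate A: M = 24.2 MN·m/kg
Candidate G ranks first.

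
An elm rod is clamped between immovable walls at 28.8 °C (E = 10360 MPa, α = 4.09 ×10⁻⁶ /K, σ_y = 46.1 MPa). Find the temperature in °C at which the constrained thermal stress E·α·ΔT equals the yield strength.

E = 10360 MPa = 10.36 GPa.
E·α·ΔT = 46.10 MPa ⇒ ΔT = 46.10 / (10.36×10³ × 4.09×10⁻⁶) = 1088 K.
T = 28.8 + 1088 = 1117 °C.

1120 °C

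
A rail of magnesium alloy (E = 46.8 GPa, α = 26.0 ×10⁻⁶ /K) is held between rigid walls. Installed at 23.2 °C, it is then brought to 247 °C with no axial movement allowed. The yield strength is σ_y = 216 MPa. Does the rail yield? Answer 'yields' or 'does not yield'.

ΔT = 223.8 K. Constrained thermal stress σ = E·α·ΔT = 46.80×10³ MPa × 26.0×10⁻⁶ × 223.8 = 272 MPa (compressive).
Compare to σ_y = 216 MPa: σ ≥ σ_y, so it yields.

yields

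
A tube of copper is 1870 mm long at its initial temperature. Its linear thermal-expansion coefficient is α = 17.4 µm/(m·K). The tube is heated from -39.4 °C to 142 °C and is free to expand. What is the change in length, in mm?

5.90 mm

ΔT = 142 − (-39.4) = 181.4 K.
ΔL = α·L₀·ΔT = 17.4×10⁻⁶ × 1870 mm × 181.4 K = 5.90 mm.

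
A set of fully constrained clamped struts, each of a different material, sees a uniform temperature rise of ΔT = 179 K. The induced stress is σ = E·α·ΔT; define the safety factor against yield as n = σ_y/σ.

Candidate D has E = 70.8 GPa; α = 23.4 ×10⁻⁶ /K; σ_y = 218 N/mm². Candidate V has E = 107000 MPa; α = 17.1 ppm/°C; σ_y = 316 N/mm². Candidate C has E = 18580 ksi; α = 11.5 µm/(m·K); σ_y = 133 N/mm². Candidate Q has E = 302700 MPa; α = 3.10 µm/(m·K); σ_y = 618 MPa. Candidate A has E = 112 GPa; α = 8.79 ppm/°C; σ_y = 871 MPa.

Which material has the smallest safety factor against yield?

In consistent units (E in GPa, α in ×10⁻⁶/K, σ_y in MPa):
  candidate D: E = 70.80, α = 23.4, σ_y = 218.0 → σ = 297 MPa, n = 0.735
  candidate V: E = 107.0, α = 17.1, σ_y = 316.0 → σ = 328 MPa, n = 0.965
  candidate C: E = 128.1, α = 11.5, σ_y = 133.0 → σ = 264 MPa, n = 0.504
  candidate Q: E = 302.7, α = 3.10, σ_y = 618.0 → σ = 168 MPa, n = 3.68
  candidate A: E = 112.0, α = 8.79, σ_y = 871.0 → σ = 176 MPa, n = 4.94
Candidate C has the lowest safety factor, n = 0.504.

candidate C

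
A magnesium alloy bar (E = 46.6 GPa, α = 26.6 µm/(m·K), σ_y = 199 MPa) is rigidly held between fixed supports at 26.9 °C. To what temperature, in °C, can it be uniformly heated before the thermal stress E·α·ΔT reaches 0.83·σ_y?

E·α·ΔT = 165.2 MPa ⇒ ΔT = 165.2 / (46.60×10³ × 26.6×10⁻⁶) = 133.2 K.
T = 26.9 + 133.2 = 160.1 °C.

160 °C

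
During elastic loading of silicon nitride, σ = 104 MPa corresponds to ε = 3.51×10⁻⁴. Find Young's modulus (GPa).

E = σ/ε = 104 MPa / 3.51×10⁻⁴ = 296300 MPa = 296 GPa.

296 GPa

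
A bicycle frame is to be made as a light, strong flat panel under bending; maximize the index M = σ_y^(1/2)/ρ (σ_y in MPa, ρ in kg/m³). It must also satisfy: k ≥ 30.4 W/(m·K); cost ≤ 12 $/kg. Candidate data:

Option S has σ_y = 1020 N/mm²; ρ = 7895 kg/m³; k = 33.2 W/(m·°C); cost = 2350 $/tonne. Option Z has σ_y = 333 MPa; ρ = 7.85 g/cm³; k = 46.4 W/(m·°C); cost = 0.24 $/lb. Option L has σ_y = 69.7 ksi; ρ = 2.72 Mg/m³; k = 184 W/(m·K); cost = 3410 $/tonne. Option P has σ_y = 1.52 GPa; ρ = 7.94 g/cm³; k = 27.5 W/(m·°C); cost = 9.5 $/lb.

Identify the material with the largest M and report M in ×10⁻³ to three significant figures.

Screen on constraints: k ≥ 30.4 W/(m·K); cost ≤ 12 $/kg. Survivors: option S, option Z, option L.
After converting to SI:
  option S: σ_y = 1020 MPa, ρ = 7895 kg/m³
  option Z: σ_y = 333.0 MPa, ρ = 7850 kg/m³
  option L: σ_y = 480.6 MPa, ρ = 2720 kg/m³
  option L: M = 8.06×10⁻³
  option S: M = 4.05×10⁻³
  option Z: M = 2.32×10⁻³
Option L has the largest M.

option L, M = 8.06×10⁻³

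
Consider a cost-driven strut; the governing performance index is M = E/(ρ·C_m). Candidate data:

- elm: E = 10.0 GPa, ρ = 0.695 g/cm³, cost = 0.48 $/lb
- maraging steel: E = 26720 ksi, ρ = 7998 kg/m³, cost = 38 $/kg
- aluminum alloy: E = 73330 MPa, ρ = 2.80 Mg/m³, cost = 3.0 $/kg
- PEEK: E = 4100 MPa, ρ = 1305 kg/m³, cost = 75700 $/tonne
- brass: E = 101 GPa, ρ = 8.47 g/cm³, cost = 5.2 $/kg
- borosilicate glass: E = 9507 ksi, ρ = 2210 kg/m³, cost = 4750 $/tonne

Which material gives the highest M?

Normalizing units and computing the index:
  elm: E = 10.00 GPa, ρ = 695.0 kg/m³, cost = 1.058 $/kg
  maraging steel: E = 184.2 GPa, ρ = 7998 kg/m³, cost = 38.00 $/kg
  aluminum alloy: E = 73.33 GPa, ρ = 2800 kg/m³, cost = 3.000 $/kg
  PEEK: E = 4.100 GPa, ρ = 1305 kg/m³, cost = 75.70 $/kg
  brass: E = 101.0 GPa, ρ = 8470 kg/m³, cost = 5.200 $/kg
  borosilicate glass: E = 65.55 GPa, ρ = 2210 kg/m³, cost = 4.750 $/kg
  elm: M = 13.6 MN·m per $
  aluminum alloy: M = 8.73 MN·m per $
  borosilicate glass: M = 6.24 MN·m per $
  brass: M = 2.29 MN·m per $
  maraging steel: M = 0.606 MN·m per $
  PEEK: M = 0.0415 MN·m per $
The maximum is for elm.

elm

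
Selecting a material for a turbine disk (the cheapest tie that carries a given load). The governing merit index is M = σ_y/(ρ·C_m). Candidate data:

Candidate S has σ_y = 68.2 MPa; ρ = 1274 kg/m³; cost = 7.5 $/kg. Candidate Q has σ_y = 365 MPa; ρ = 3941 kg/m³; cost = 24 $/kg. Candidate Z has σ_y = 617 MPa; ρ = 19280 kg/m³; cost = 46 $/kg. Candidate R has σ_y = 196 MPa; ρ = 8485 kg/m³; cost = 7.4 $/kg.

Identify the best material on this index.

Evaluate M for each candidate:
  candidate S: M = 7.14 kN·m per $
  candidate Q: M = 3.86 kN·m per $
  candidate R: M = 3.12 kN·m per $
  candidate Z: M = 0.696 kN·m per $
Candidate S has the largest M.

candidate S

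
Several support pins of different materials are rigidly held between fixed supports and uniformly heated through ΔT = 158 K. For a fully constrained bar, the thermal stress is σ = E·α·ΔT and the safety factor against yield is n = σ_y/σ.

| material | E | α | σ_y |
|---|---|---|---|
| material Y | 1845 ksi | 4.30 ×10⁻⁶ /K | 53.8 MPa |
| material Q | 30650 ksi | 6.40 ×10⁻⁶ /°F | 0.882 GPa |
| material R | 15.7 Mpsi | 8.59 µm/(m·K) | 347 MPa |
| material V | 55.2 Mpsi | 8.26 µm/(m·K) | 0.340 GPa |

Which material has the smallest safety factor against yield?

material V

In consistent units (E in GPa, α in ×10⁻⁶/K, σ_y in MPa):
  material Y: E = 12.72, α = 4.30, σ_y = 53.80 → σ = 8.64 MPa, n = 6.23
  material Q: E = 211.3, α = 11.5, σ_y = 882.0 → σ = 385 MPa, n = 2.29
  material R: E = 108.2, α = 8.59, σ_y = 347.0 → σ = 147 MPa, n = 2.36
  material V: E = 380.6, α = 8.26, σ_y = 340.0 → σ = 497 MPa, n = 0.685
Smallest n: material V with n = 0.685.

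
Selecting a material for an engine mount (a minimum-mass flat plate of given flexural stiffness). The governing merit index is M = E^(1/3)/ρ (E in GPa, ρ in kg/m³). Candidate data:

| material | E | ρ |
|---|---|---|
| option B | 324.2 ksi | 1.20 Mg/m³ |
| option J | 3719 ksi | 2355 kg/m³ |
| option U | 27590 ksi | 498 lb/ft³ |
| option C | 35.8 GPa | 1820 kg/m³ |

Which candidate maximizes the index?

option C

Convert each candidate to consistent units, then evaluate M:
  option B: E = 2.235 GPa, ρ = 1200 kg/m³
  option J: E = 25.64 GPa, ρ = 2355 kg/m³
  option U: E = 190.2 GPa, ρ = 7977 kg/m³
  option C: E = 35.80 GPa, ρ = 1820 kg/m³
  option C: M = 1.81×10⁻³
  option J: M = 1.25×10⁻³
  option B: M = 1.09×10⁻³
  option U: M = 0.721×10⁻³
The maximum is for option C.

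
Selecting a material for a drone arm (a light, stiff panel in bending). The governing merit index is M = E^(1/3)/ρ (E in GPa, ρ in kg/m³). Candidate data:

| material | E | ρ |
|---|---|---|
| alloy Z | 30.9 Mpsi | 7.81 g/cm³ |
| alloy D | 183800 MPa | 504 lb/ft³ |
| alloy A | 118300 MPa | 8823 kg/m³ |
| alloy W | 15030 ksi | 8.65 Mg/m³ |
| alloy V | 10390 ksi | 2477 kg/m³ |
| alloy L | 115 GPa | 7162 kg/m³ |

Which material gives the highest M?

alloy V

After converting to SI:
  alloy Z: E = 213.0 GPa, ρ = 7810 kg/m³
  alloy D: E = 183.8 GPa, ρ = 8073 kg/m³
  alloy A: E = 118.3 GPa, ρ = 8823 kg/m³
  alloy W: E = 103.6 GPa, ρ = 8650 kg/m³
  alloy V: E = 71.64 GPa, ρ = 2477 kg/m³
  alloy L: E = 115.0 GPa, ρ = 7162 kg/m³
  alloy V: M = 1.68×10⁻³
  alloy Z: M = 0.765×10⁻³
  alloy D: M = 0.704×10⁻³
  alloy L: M = 0.679×10⁻³
  alloy A: M = 0.556×10⁻³
  alloy W: M = 0.543×10⁻³
Alloy V ranks first.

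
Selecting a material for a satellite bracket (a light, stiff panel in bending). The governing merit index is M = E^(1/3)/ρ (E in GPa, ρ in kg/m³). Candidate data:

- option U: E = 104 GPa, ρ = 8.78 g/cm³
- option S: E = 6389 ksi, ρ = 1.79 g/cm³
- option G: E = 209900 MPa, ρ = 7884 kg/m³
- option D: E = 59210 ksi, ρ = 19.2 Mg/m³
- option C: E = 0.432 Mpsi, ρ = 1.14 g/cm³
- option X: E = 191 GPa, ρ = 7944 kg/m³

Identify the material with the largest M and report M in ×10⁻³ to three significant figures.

option S, M = 1.97×10⁻³

Convert each candidate to consistent units, then evaluate M:
  option U: E = 104.0 GPa, ρ = 8780 kg/m³
  option S: E = 44.05 GPa, ρ = 1790 kg/m³
  option G: E = 209.9 GPa, ρ = 7884 kg/m³
  option D: E = 408.2 GPa, ρ = 19200 kg/m³
  option C: E = 2.979 GPa, ρ = 1140 kg/m³
  option X: E = 191.0 GPa, ρ = 7944 kg/m³
  option S: M = 1.97×10⁻³
  option C: M = 1.26×10⁻³
  option G: M = 0.754×10⁻³
  option X: M = 0.725×10⁻³
  option U: M = 0.536×10⁻³
  option D: M = 0.386×10⁻³
Option S has the largest M.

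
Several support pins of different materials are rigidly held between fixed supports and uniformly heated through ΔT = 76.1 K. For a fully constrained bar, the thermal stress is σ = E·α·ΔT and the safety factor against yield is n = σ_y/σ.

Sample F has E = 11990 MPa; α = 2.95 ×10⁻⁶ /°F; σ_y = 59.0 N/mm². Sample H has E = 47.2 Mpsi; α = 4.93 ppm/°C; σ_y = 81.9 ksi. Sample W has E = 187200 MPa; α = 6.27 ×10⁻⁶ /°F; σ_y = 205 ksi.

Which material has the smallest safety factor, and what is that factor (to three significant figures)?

In consistent units (E in GPa, α in ×10⁻⁶/K, σ_y in MPa):
  sample F: E = 11.99, α = 5.31, σ_y = 59.00 → σ = 4.85 MPa, n = 12.2
  sample H: E = 325.4, α = 4.93, σ_y = 564.7 → σ = 122 MPa, n = 4.62
  sample W: E = 187.2, α = 11.3, σ_y = 1413 → σ = 161 MPa, n = 8.79
Smallest n: sample H with n = 4.62.

sample H, n = 4.62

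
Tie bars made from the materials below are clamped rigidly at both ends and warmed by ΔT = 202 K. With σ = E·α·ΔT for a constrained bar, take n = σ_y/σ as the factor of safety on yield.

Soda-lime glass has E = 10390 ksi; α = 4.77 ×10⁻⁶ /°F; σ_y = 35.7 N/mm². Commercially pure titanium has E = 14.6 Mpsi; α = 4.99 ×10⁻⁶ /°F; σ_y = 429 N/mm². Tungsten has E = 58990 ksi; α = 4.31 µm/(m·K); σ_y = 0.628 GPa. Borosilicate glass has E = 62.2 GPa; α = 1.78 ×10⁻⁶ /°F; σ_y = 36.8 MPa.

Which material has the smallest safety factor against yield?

In consistent units (E in GPa, α in ×10⁻⁶/K, σ_y in MPa):
  soda-lime glass: E = 71.64, α = 8.59, σ_y = 35.70 → σ = 124 MPa, n = 0.287
  commercially pure titanium: E = 100.7, α = 8.98, σ_y = 429.0 → σ = 183 MPa, n = 2.35
  tungsten: E = 406.7, α = 4.31, σ_y = 628.0 → σ = 354 MPa, n = 1.77
  borosilicate glass: E = 62.20, α = 3.20, σ_y = 36.80 → σ = 40.3 MPa, n = 0.914
Soda-lime glass has the lowest safety factor, n = 0.287.

soda-lime glass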